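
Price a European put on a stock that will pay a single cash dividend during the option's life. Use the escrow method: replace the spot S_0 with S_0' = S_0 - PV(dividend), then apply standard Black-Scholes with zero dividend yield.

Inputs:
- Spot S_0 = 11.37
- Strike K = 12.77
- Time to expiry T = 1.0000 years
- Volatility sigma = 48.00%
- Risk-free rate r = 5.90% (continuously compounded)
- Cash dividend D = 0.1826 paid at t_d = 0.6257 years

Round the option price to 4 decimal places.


Answer: Price = 2.6502

Derivation:
PV(D) = D * exp(-r * t_d) = 0.1826 * 0.96375680 = 0.17598199
S_0' = S_0 - PV(D) = 11.3700 - 0.17598199 = 11.19401801
d1 = (ln(S_0'/K) + (r + sigma^2/2)*T) / (sigma*sqrt(T)) = 0.08850179
d2 = d1 - sigma*sqrt(T) = -0.39149821
exp(-rT) = 0.94270677
N(-d1) = 0.46473893; N(-d2) = 0.65228549
P = K * exp(-rT) * N(-d2) - S_0' * N(-d1) = 12.7700 * 0.94270677 * 0.65228549 - 11.19401801 * 0.46473893 = 2.6502


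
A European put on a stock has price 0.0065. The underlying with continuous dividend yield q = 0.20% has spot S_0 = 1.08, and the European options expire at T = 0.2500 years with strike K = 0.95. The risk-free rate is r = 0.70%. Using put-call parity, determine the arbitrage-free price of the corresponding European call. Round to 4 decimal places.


Answer: Call price = 0.1376

Derivation:
Put-call parity: C - P = S_0 * exp(-qT) - K * exp(-rT).
S_0 * exp(-qT) = 1.0800 * 0.99950012 = 1.07946013
K * exp(-rT) = 0.9500 * 0.99825153 = 0.94833895
C = P + S*exp(-qT) - K*exp(-rT)
C = 0.0065 + 1.07946013 - 0.94833895 = 0.1376


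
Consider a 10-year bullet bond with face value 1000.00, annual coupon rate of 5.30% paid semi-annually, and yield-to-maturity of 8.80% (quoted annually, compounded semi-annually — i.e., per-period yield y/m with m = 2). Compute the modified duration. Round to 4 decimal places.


Answer: Modified duration = 7.2192

Derivation:
Coupon per period c = face * coupon_rate / m = 26.500000
Periods per year m = 2; per-period yield y/m = 0.044000
Number of cashflows N = 20
Cashflows (t years, CF_t, discount factor 1/(1+y/m)^(m*t), PV):
  t = 0.5000: CF_t = 26.500000, DF = 0.957854, PV = 25.383142
  t = 1.0000: CF_t = 26.500000, DF = 0.917485, PV = 24.313354
  t = 1.5000: CF_t = 26.500000, DF = 0.878817, PV = 23.288653
  t = 2.0000: CF_t = 26.500000, DF = 0.841779, PV = 22.307139
  t = 2.5000: CF_t = 26.500000, DF = 0.806302, PV = 21.366992
  t = 3.0000: CF_t = 26.500000, DF = 0.772320, PV = 20.466467
  t = 3.5000: CF_t = 26.500000, DF = 0.739770, PV = 19.603896
  t = 4.0000: CF_t = 26.500000, DF = 0.708592, PV = 18.777678
  t = 4.5000: CF_t = 26.500000, DF = 0.678728, PV = 17.986281
  t = 5.0000: CF_t = 26.500000, DF = 0.650122, PV = 17.228239
  t = 5.5000: CF_t = 26.500000, DF = 0.622722, PV = 16.502145
  t = 6.0000: CF_t = 26.500000, DF = 0.596477, PV = 15.806652
  t = 6.5000: CF_t = 26.500000, DF = 0.571339, PV = 15.140471
  t = 7.0000: CF_t = 26.500000, DF = 0.547259, PV = 14.502367
  t = 7.5000: CF_t = 26.500000, DF = 0.524195, PV = 13.891156
  t = 8.0000: CF_t = 26.500000, DF = 0.502102, PV = 13.305705
  t = 8.5000: CF_t = 26.500000, DF = 0.480941, PV = 12.744928
  t = 9.0000: CF_t = 26.500000, DF = 0.460671, PV = 12.207786
  t = 9.5000: CF_t = 26.500000, DF = 0.441256, PV = 11.693281
  t = 10.0000: CF_t = 1026.500000, DF = 0.422659, PV = 433.859369
Price P = sum_t PV_t = 770.375702
First compute Macaulay numerator sum_t t * PV_t:
  t * PV_t at t = 0.5000: 12.691571
  t * PV_t at t = 1.0000: 24.313354
  t * PV_t at t = 1.5000: 34.932980
  t * PV_t at t = 2.0000: 44.614279
  t * PV_t at t = 2.5000: 53.417479
  t * PV_t at t = 3.0000: 61.399401
  t * PV_t at t = 3.5000: 68.613635
  t * PV_t at t = 4.0000: 75.110712
  t * PV_t at t = 4.5000: 80.938267
  t * PV_t at t = 5.0000: 86.141195
  t * PV_t at t = 5.5000: 90.761795
  t * PV_t at t = 6.0000: 94.839912
  t * PV_t at t = 6.5000: 98.413063
  t * PV_t at t = 7.0000: 101.516569
  t * PV_t at t = 7.5000: 104.183671
  t * PV_t at t = 8.0000: 106.445641
  t * PV_t at t = 8.5000: 108.331891
  t * PV_t at t = 9.0000: 109.870072
  t * PV_t at t = 9.5000: 111.086173
  t * PV_t at t = 10.0000: 4338.593691
Macaulay duration D = 5806.215350 / 770.375702 = 7.536862
Modified duration = D / (1 + y/m) = 7.536862 / (1 + 0.044000) = 7.219216


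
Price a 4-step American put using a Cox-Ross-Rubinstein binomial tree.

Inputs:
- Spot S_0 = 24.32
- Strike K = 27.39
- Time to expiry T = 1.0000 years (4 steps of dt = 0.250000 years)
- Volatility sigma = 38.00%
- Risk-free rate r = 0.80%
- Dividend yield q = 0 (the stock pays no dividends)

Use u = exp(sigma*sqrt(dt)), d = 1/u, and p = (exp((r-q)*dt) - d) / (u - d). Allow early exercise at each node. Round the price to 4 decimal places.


Answer: Price = V(0,0) = 5.6594

Derivation:
dt = T/N = 0.250000
u = exp(sigma*sqrt(dt)) = 1.209250; d = 1/u = 0.826959
p = (exp((r-q)*dt) - d) / (u - d) = 0.457879
Discount per step: exp(-r*dt) = 0.998002
Stock lattice S(k, i) with i counting down-moves:
  k=0: S(0,0) = 24.3200
  k=1: S(1,0) = 29.4090; S(1,1) = 20.1116
  k=2: S(2,0) = 35.5628; S(2,1) = 24.3200; S(2,2) = 16.6315
  k=3: S(3,0) = 43.0043; S(3,1) = 29.4090; S(3,2) = 20.1116; S(3,3) = 13.7536
  k=4: S(4,0) = 52.0029; S(4,1) = 35.5628; S(4,2) = 24.3200; S(4,3) = 16.6315; S(4,4) = 11.3736
Terminal payoffs V(N, i) = max(K - S_T, 0):
  V(4,0) = 0.000000; V(4,1) = 0.000000; V(4,2) = 3.070000; V(4,3) = 10.758491; V(4,4) = 16.016352
Backward induction: V(k, i) = exp(-r*dt) * [p * V(k+1, i) + (1-p) * V(k+1, i+1)]; then take max(V_cont, immediate exercise) for American.
  V(3,0) = exp(-r*dt) * [p*0.000000 + (1-p)*0.000000] = 0.000000; exercise = 0.000000; V(3,0) = max -> 0.000000
  V(3,1) = exp(-r*dt) * [p*0.000000 + (1-p)*3.070000] = 1.660985; exercise = 0.000000; V(3,1) = max -> 1.660985
  V(3,2) = exp(-r*dt) * [p*3.070000 + (1-p)*10.758491] = 7.223629; exercise = 7.278354; V(3,2) = max -> 7.278354
  V(3,3) = exp(-r*dt) * [p*10.758491 + (1-p)*16.016352] = 13.581696; exercise = 13.636421; V(3,3) = max -> 13.636421
  V(2,0) = exp(-r*dt) * [p*0.000000 + (1-p)*1.660985] = 0.898656; exercise = 0.000000; V(2,0) = max -> 0.898656
  V(2,1) = exp(-r*dt) * [p*1.660985 + (1-p)*7.278354] = 4.696874; exercise = 3.070000; V(2,1) = max -> 4.696874
  V(2,2) = exp(-r*dt) * [p*7.278354 + (1-p)*13.636421] = 10.703765; exercise = 10.758491; V(2,2) = max -> 10.758491
  V(1,0) = exp(-r*dt) * [p*0.898656 + (1-p)*4.696874] = 2.951839; exercise = 0.000000; V(1,0) = max -> 2.951839
  V(1,1) = exp(-r*dt) * [p*4.696874 + (1-p)*10.758491] = 7.967052; exercise = 7.278354; V(1,1) = max -> 7.967052
  V(0,0) = exp(-r*dt) * [p*2.951839 + (1-p)*7.967052] = 5.659360; exercise = 3.070000; V(0,0) = max -> 5.659360


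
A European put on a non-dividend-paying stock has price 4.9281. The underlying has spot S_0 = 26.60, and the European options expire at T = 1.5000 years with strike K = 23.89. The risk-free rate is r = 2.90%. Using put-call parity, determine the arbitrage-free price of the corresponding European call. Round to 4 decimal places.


Put-call parity: C - P = S_0 * exp(-qT) - K * exp(-rT).
S_0 * exp(-qT) = 26.6000 * 1.00000000 = 26.60000000
K * exp(-rT) = 23.8900 * 0.95743255 = 22.87306372
C = P + S*exp(-qT) - K*exp(-rT)
C = 4.9281 + 26.60000000 - 22.87306372 = 8.6550

Answer: Call price = 8.6550


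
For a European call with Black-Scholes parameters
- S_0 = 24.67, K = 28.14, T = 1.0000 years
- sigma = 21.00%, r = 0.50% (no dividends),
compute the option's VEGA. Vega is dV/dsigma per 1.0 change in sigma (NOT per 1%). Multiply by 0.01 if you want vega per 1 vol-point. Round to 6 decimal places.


Answer: Vega = 8.694658

Derivation:
d1 = -0.4978767674; d2 = -0.7078767674
phi(d1) = 0.3524384891; exp(-qT) = 1.0000000000; exp(-rT) = 0.9950124792
Vega = S * exp(-qT) * phi(d1) * sqrt(T) = 24.6700 * 1.0000000000 * 0.3524384891 * 1.0000000000 = 8.694658


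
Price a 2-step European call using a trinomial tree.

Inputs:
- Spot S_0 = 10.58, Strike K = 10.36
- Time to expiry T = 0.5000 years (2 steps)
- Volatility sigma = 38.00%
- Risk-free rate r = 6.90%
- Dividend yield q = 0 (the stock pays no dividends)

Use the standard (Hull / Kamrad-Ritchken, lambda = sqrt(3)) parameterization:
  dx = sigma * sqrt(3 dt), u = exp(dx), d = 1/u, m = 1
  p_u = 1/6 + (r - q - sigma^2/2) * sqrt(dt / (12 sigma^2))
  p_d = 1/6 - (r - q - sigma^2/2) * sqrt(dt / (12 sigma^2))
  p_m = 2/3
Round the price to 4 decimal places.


Answer: Price = V(0,0) = 1.2982

Derivation:
dt = T/N = 0.250000; dx = sigma*sqrt(3*dt) = 0.329090
u = exp(dx) = 1.389702; d = 1/u = 0.719579
p_u = 0.165451, p_m = 0.666667, p_d = 0.167882
Discount per step: exp(-r*dt) = 0.982898
Stock lattice S(k, j) with j the centered position index:
  k=0: S(0,+0) = 10.5800
  k=1: S(1,-1) = 7.6131; S(1,+0) = 10.5800; S(1,+1) = 14.7031
  k=2: S(2,-2) = 5.4783; S(2,-1) = 7.6131; S(2,+0) = 10.5800; S(2,+1) = 14.7031; S(2,+2) = 20.4329
Terminal payoffs V(N, j) = max(S_T - K, 0):
  V(2,-2) = 0.000000; V(2,-1) = 0.000000; V(2,+0) = 0.220000; V(2,+1) = 4.343052; V(2,+2) = 10.072867
Backward induction: V(k, j) = exp(-r*dt) * [p_u * V(k+1, j+1) + p_m * V(k+1, j) + p_d * V(k+1, j-1)]
  V(1,-1) = exp(-r*dt) * [p_u*0.220000 + p_m*0.000000 + p_d*0.000000] = 0.035777
  V(1,+0) = exp(-r*dt) * [p_u*4.343052 + p_m*0.220000 + p_d*0.000000] = 0.850433
  V(1,+1) = exp(-r*dt) * [p_u*10.072867 + p_m*4.343052 + p_d*0.220000] = 4.520220
  V(0,+0) = exp(-r*dt) * [p_u*4.520220 + p_m*0.850433 + p_d*0.035777] = 1.298248


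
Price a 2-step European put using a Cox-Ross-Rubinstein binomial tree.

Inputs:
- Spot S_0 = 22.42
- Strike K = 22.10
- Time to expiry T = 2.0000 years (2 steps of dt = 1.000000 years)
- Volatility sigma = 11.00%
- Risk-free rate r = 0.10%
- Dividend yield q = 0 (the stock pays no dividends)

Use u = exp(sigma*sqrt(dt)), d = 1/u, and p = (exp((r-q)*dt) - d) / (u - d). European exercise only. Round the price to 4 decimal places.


Answer: Price = V(0,0) = 1.1210

Derivation:
dt = T/N = 1.000000
u = exp(sigma*sqrt(dt)) = 1.116278; d = 1/u = 0.895834
p = (exp((r-q)*dt) - d) / (u - d) = 0.477066
Discount per step: exp(-r*dt) = 0.999000
Stock lattice S(k, i) with i counting down-moves:
  k=0: S(0,0) = 22.4200
  k=1: S(1,0) = 25.0270; S(1,1) = 20.0846
  k=2: S(2,0) = 27.9370; S(2,1) = 22.4200; S(2,2) = 17.9925
Terminal payoffs V(N, i) = max(K - S_T, 0):
  V(2,0) = 0.000000; V(2,1) = 0.000000; V(2,2) = 4.107529
Backward induction: V(k, i) = exp(-r*dt) * [p * V(k+1, i) + (1-p) * V(k+1, i+1)].
  V(1,0) = exp(-r*dt) * [p*0.000000 + (1-p)*0.000000] = 0.000000
  V(1,1) = exp(-r*dt) * [p*0.000000 + (1-p)*4.107529] = 2.145818
  V(0,0) = exp(-r*dt) * [p*0.000000 + (1-p)*2.145818] = 1.120999


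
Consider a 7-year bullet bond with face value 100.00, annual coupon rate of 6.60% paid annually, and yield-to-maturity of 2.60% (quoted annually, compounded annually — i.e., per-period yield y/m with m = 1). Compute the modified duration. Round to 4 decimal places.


Answer: Modified duration = 5.8151

Derivation:
Coupon per period c = face * coupon_rate / m = 6.600000
Periods per year m = 1; per-period yield y/m = 0.026000
Number of cashflows N = 7
Cashflows (t years, CF_t, discount factor 1/(1+y/m)^(m*t), PV):
  t = 1.0000: CF_t = 6.600000, DF = 0.974659, PV = 6.432749
  t = 2.0000: CF_t = 6.600000, DF = 0.949960, PV = 6.269735
  t = 3.0000: CF_t = 6.600000, DF = 0.925887, PV = 6.110853
  t = 4.0000: CF_t = 6.600000, DF = 0.902424, PV = 5.955997
  t = 5.0000: CF_t = 6.600000, DF = 0.879555, PV = 5.805066
  t = 6.0000: CF_t = 6.600000, DF = 0.857266, PV = 5.657959
  t = 7.0000: CF_t = 106.600000, DF = 0.835542, PV = 89.068816
Price P = sum_t PV_t = 125.301175
First compute Macaulay numerator sum_t t * PV_t:
  t * PV_t at t = 1.0000: 6.432749
  t * PV_t at t = 2.0000: 12.539471
  t * PV_t at t = 3.0000: 18.332560
  t * PV_t at t = 4.0000: 23.823989
  t * PV_t at t = 5.0000: 29.025328
  t * PV_t at t = 6.0000: 33.947752
  t * PV_t at t = 7.0000: 623.481712
Macaulay duration D = 747.583560 / 125.301175 = 5.966293
Modified duration = D / (1 + y/m) = 5.966293 / (1 + 0.026000) = 5.815101


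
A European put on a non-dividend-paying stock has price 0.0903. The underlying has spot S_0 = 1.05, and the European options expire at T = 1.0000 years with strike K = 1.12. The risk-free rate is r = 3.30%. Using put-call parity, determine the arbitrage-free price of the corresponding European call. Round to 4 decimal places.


Answer: Call price = 0.0567

Derivation:
Put-call parity: C - P = S_0 * exp(-qT) - K * exp(-rT).
S_0 * exp(-qT) = 1.0500 * 1.00000000 = 1.05000000
K * exp(-rT) = 1.1200 * 0.96753856 = 1.08364319
C = P + S*exp(-qT) - K*exp(-rT)
C = 0.0903 + 1.05000000 - 1.08364319 = 0.0567


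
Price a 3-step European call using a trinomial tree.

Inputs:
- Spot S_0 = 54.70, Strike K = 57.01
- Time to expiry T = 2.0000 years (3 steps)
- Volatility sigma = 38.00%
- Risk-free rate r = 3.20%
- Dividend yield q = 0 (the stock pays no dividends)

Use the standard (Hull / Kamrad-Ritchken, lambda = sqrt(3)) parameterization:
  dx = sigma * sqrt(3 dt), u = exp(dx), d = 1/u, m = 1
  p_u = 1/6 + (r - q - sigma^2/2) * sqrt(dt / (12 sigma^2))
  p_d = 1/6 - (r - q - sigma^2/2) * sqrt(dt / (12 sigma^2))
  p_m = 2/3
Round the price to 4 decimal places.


Answer: Price = V(0,0) = 11.3568

Derivation:
dt = T/N = 0.666667; dx = sigma*sqrt(3*dt) = 0.537401
u = exp(dx) = 1.711553; d = 1/u = 0.584265
p_u = 0.141732, p_m = 0.666667, p_d = 0.191601
Discount per step: exp(-r*dt) = 0.978893
Stock lattice S(k, j) with j the centered position index:
  k=0: S(0,+0) = 54.7000
  k=1: S(1,-1) = 31.9593; S(1,+0) = 54.7000; S(1,+1) = 93.6219
  k=2: S(2,-2) = 18.6727; S(2,-1) = 31.9593; S(2,+0) = 54.7000; S(2,+1) = 93.6219; S(2,+2) = 160.2389
  k=3: S(3,-3) = 10.9098; S(3,-2) = 18.6727; S(3,-1) = 31.9593; S(3,+0) = 54.7000; S(3,+1) = 93.6219; S(3,+2) = 160.2389; S(3,+3) = 274.2574
Terminal payoffs V(N, j) = max(S_T - K, 0):
  V(3,-3) = 0.000000; V(3,-2) = 0.000000; V(3,-1) = 0.000000; V(3,+0) = 0.000000; V(3,+1) = 36.611950; V(3,+2) = 103.228930; V(3,+3) = 217.247424
Backward induction: V(k, j) = exp(-r*dt) * [p_u * V(k+1, j+1) + p_m * V(k+1, j) + p_d * V(k+1, j-1)]
  V(2,-2) = exp(-r*dt) * [p_u*0.000000 + p_m*0.000000 + p_d*0.000000] = 0.000000
  V(2,-1) = exp(-r*dt) * [p_u*0.000000 + p_m*0.000000 + p_d*0.000000] = 0.000000
  V(2,+0) = exp(-r*dt) * [p_u*36.611950 + p_m*0.000000 + p_d*0.000000] = 5.079551
  V(2,+1) = exp(-r*dt) * [p_u*103.228930 + p_m*36.611950 + p_d*0.000000] = 38.214787
  V(2,+2) = exp(-r*dt) * [p_u*217.247424 + p_m*103.228930 + p_d*36.611950] = 104.374493
  V(1,-1) = exp(-r*dt) * [p_u*5.079551 + p_m*0.000000 + p_d*0.000000] = 0.704738
  V(1,+0) = exp(-r*dt) * [p_u*38.214787 + p_m*5.079551 + p_d*0.000000] = 8.616820
  V(1,+1) = exp(-r*dt) * [p_u*104.374493 + p_m*38.214787 + p_d*5.079551] = 40.372433
  V(0,+0) = exp(-r*dt) * [p_u*40.372433 + p_m*8.616820 + p_d*0.704738] = 11.356755


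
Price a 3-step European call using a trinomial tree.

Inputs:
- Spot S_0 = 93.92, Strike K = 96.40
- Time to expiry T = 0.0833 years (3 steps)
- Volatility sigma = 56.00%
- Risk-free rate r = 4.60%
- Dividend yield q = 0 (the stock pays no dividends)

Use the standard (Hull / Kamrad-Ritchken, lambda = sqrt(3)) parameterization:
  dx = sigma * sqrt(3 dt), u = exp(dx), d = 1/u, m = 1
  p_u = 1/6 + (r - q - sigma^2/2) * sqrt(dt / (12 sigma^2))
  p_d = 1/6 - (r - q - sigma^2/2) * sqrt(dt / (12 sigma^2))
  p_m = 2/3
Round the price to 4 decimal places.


dt = T/N = 0.027767; dx = sigma*sqrt(3*dt) = 0.161626
u = exp(dx) = 1.175420; d = 1/u = 0.850760
p_u = 0.157149, p_m = 0.666667, p_d = 0.176184
Discount per step: exp(-r*dt) = 0.998724
Stock lattice S(k, j) with j the centered position index:
  k=0: S(0,+0) = 93.9200
  k=1: S(1,-1) = 79.9033; S(1,+0) = 93.9200; S(1,+1) = 110.3955
  k=2: S(2,-2) = 67.9785; S(2,-1) = 79.9033; S(2,+0) = 93.9200; S(2,+1) = 110.3955; S(2,+2) = 129.7611
  k=3: S(3,-3) = 57.8334; S(3,-2) = 67.9785; S(3,-1) = 79.9033; S(3,+0) = 93.9200; S(3,+1) = 110.3955; S(3,+2) = 129.7611; S(3,+3) = 152.5238
Terminal payoffs V(N, j) = max(S_T - K, 0):
  V(3,-3) = 0.000000; V(3,-2) = 0.000000; V(3,-1) = 0.000000; V(3,+0) = 0.000000; V(3,+1) = 13.995470; V(3,+2) = 33.361070; V(3,+3) = 56.123789
Backward induction: V(k, j) = exp(-r*dt) * [p_u * V(k+1, j+1) + p_m * V(k+1, j) + p_d * V(k+1, j-1)]
  V(2,-2) = exp(-r*dt) * [p_u*0.000000 + p_m*0.000000 + p_d*0.000000] = 0.000000
  V(2,-1) = exp(-r*dt) * [p_u*0.000000 + p_m*0.000000 + p_d*0.000000] = 0.000000
  V(2,+0) = exp(-r*dt) * [p_u*13.995470 + p_m*0.000000 + p_d*0.000000] = 2.196569
  V(2,+1) = exp(-r*dt) * [p_u*33.361070 + p_m*13.995470 + p_d*0.000000] = 14.554376
  V(2,+2) = exp(-r*dt) * [p_u*56.123789 + p_m*33.361070 + p_d*13.995470] = 33.483505
  V(1,-1) = exp(-r*dt) * [p_u*2.196569 + p_m*0.000000 + p_d*0.000000] = 0.344748
  V(1,+0) = exp(-r*dt) * [p_u*14.554376 + p_m*2.196569 + p_d*0.000000] = 3.746799
  V(1,+1) = exp(-r*dt) * [p_u*33.483505 + p_m*14.554376 + p_d*2.196569] = 15.332227
  V(0,+0) = exp(-r*dt) * [p_u*15.332227 + p_m*3.746799 + p_d*0.344748] = 4.961710

Answer: Price = V(0,0) = 4.9617


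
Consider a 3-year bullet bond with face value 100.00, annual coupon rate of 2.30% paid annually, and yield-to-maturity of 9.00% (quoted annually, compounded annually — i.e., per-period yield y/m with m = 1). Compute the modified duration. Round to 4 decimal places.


Answer: Modified duration = 2.6843

Derivation:
Coupon per period c = face * coupon_rate / m = 2.300000
Periods per year m = 1; per-period yield y/m = 0.090000
Number of cashflows N = 3
Cashflows (t years, CF_t, discount factor 1/(1+y/m)^(m*t), PV):
  t = 1.0000: CF_t = 2.300000, DF = 0.917431, PV = 2.110092
  t = 2.0000: CF_t = 2.300000, DF = 0.841680, PV = 1.935864
  t = 3.0000: CF_t = 102.300000, DF = 0.772183, PV = 78.994370
Price P = sum_t PV_t = 83.040326
First compute Macaulay numerator sum_t t * PV_t:
  t * PV_t at t = 1.0000: 2.110092
  t * PV_t at t = 2.0000: 3.871728
  t * PV_t at t = 3.0000: 236.983110
Macaulay duration D = 242.964930 / 83.040326 = 2.925867
Modified duration = D / (1 + y/m) = 2.925867 / (1 + 0.090000) = 2.684281


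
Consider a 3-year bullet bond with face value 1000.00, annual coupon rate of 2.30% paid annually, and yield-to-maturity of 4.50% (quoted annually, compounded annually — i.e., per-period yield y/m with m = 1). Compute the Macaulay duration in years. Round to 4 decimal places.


Answer: Macaulay duration = 2.9307 years

Derivation:
Coupon per period c = face * coupon_rate / m = 23.000000
Periods per year m = 1; per-period yield y/m = 0.045000
Number of cashflows N = 3
Cashflows (t years, CF_t, discount factor 1/(1+y/m)^(m*t), PV):
  t = 1.0000: CF_t = 23.000000, DF = 0.956938, PV = 22.009569
  t = 2.0000: CF_t = 23.000000, DF = 0.915730, PV = 21.061789
  t = 3.0000: CF_t = 1023.000000, DF = 0.876297, PV = 896.451426
Price P = sum_t PV_t = 939.522784
Macaulay numerator sum_t t * PV_t:
  t * PV_t at t = 1.0000: 22.009569
  t * PV_t at t = 2.0000: 42.123578
  t * PV_t at t = 3.0000: 2689.354278
Macaulay duration D = (sum_t t * PV_t) / P = 2753.487425 / 939.522784 = 2.930730


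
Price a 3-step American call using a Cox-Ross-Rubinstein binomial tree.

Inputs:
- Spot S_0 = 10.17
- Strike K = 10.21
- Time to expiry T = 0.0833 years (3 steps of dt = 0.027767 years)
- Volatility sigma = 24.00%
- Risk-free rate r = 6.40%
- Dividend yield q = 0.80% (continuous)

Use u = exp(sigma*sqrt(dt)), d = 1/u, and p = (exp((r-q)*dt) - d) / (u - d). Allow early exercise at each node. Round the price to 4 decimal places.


Answer: Price = V(0,0) = 0.3077

Derivation:
dt = T/N = 0.027767
u = exp(sigma*sqrt(dt)) = 1.040802; d = 1/u = 0.960797
p = (exp((r-q)*dt) - d) / (u - d) = 0.509454
Discount per step: exp(-r*dt) = 0.998225
Stock lattice S(k, i) with i counting down-moves:
  k=0: S(0,0) = 10.1700
  k=1: S(1,0) = 10.5850; S(1,1) = 9.7713
  k=2: S(2,0) = 11.0169; S(2,1) = 10.1700; S(2,2) = 9.3882
  k=3: S(3,0) = 11.4664; S(3,1) = 10.5850; S(3,2) = 9.7713; S(3,3) = 9.0202
Terminal payoffs V(N, i) = max(S_T - K, 0):
  V(3,0) = 1.256368; V(3,1) = 0.374961; V(3,2) = 0.000000; V(3,3) = 0.000000
Backward induction: V(k, i) = exp(-r*dt) * [p * V(k+1, i) + (1-p) * V(k+1, i+1)]; then take max(V_cont, immediate exercise) for American.
  V(2,0) = exp(-r*dt) * [p*1.256368 + (1-p)*0.374961] = 0.822534; exercise = 0.806853; V(2,0) = max -> 0.822534
  V(2,1) = exp(-r*dt) * [p*0.374961 + (1-p)*0.000000] = 0.190686; exercise = 0.000000; V(2,1) = max -> 0.190686
  V(2,2) = exp(-r*dt) * [p*0.000000 + (1-p)*0.000000] = 0.000000; exercise = 0.000000; V(2,2) = max -> 0.000000
  V(1,0) = exp(-r*dt) * [p*0.822534 + (1-p)*0.190686] = 0.511673; exercise = 0.374961; V(1,0) = max -> 0.511673
  V(1,1) = exp(-r*dt) * [p*0.190686 + (1-p)*0.000000] = 0.096973; exercise = 0.000000; V(1,1) = max -> 0.096973
  V(0,0) = exp(-r*dt) * [p*0.511673 + (1-p)*0.096973] = 0.307697; exercise = 0.000000; V(0,0) = max -> 0.307697


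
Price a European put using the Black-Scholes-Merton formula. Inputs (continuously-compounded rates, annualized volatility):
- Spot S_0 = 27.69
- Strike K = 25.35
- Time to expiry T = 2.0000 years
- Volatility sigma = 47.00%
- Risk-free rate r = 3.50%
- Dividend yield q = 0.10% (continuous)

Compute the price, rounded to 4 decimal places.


d1 = (ln(S/K) + (r - q + 0.5*sigma^2) * T) / (sigma * sqrt(T)) = 0.56747968
d2 = d1 - sigma * sqrt(T) = -0.09720069
exp(-rT) = 0.93239382; exp(-qT) = 0.99800200
P = K * exp(-rT) * N(-d2) - S_0 * exp(-qT) * N(-d1)
N(-d1) = 0.28519416; N(-d2) = 0.53871649
P = 25.3500 * 0.93239382 * 0.53871649 - 27.6900 * 0.99800200 * 0.28519416 = 4.8520

Answer: Price = 4.8520


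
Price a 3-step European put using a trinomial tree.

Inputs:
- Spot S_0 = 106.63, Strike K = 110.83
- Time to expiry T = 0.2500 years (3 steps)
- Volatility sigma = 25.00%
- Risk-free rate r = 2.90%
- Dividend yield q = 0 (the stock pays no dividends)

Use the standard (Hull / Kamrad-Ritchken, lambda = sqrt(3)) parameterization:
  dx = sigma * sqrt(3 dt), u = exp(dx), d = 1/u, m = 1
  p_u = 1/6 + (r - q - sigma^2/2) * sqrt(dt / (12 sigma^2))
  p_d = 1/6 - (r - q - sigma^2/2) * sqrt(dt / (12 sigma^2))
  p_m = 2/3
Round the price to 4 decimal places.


Answer: Price = V(0,0) = 7.3591

Derivation:
dt = T/N = 0.083333; dx = sigma*sqrt(3*dt) = 0.125000
u = exp(dx) = 1.133148; d = 1/u = 0.882497
p_u = 0.165917, p_m = 0.666667, p_d = 0.167417
Discount per step: exp(-r*dt) = 0.997586
Stock lattice S(k, j) with j the centered position index:
  k=0: S(0,+0) = 106.6300
  k=1: S(1,-1) = 94.1006; S(1,+0) = 106.6300; S(1,+1) = 120.8276
  k=2: S(2,-2) = 83.0435; S(2,-1) = 94.1006; S(2,+0) = 106.6300; S(2,+1) = 120.8276; S(2,+2) = 136.9156
  k=3: S(3,-3) = 73.2857; S(3,-2) = 83.0435; S(3,-1) = 94.1006; S(3,+0) = 106.6300; S(3,+1) = 120.8276; S(3,+2) = 136.9156; S(3,+3) = 155.1457
Terminal payoffs V(N, j) = max(K - S_T, 0):
  V(3,-3) = 37.544344; V(3,-2) = 27.786473; V(3,-1) = 16.729355; V(3,+0) = 4.200000; V(3,+1) = 0.000000; V(3,+2) = 0.000000; V(3,+3) = 0.000000
Backward induction: V(k, j) = exp(-r*dt) * [p_u * V(k+1, j+1) + p_m * V(k+1, j) + p_d * V(k+1, j-1)]
  V(2,-2) = exp(-r*dt) * [p_u*16.729355 + p_m*27.786473 + p_d*37.544344] = 27.518958
  V(2,-1) = exp(-r*dt) * [p_u*4.200000 + p_m*16.729355 + p_d*27.786473] = 16.461841
  V(2,+0) = exp(-r*dt) * [p_u*0.000000 + p_m*4.200000 + p_d*16.729355] = 5.587254
  V(2,+1) = exp(-r*dt) * [p_u*0.000000 + p_m*0.000000 + p_d*4.200000] = 0.701453
  V(2,+2) = exp(-r*dt) * [p_u*0.000000 + p_m*0.000000 + p_d*0.000000] = 0.000000
  V(1,-1) = exp(-r*dt) * [p_u*5.587254 + p_m*16.461841 + p_d*27.518958] = 16.468864
  V(1,+0) = exp(-r*dt) * [p_u*0.701453 + p_m*5.587254 + p_d*16.461841] = 6.581281
  V(1,+1) = exp(-r*dt) * [p_u*0.000000 + p_m*0.701453 + p_d*5.587254] = 1.399648
  V(0,+0) = exp(-r*dt) * [p_u*1.399648 + p_m*6.581281 + p_d*16.468864] = 7.359102


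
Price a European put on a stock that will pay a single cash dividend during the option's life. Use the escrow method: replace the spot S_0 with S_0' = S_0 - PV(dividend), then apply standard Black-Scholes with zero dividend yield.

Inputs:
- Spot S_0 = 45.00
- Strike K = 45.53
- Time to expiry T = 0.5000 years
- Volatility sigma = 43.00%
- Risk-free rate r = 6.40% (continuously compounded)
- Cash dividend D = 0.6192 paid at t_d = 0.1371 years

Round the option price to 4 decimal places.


PV(D) = D * exp(-r * t_d) = 0.6192 * 0.99126398 = 0.61379066
S_0' = S_0 - PV(D) = 45.0000 - 0.61379066 = 44.38620934
d1 = (ln(S_0'/K) + (r + sigma^2/2)*T) / (sigma*sqrt(T)) = 0.17359429
d2 = d1 - sigma*sqrt(T) = -0.13046162
exp(-rT) = 0.96850658
N(-d1) = 0.43109216; N(-d2) = 0.55189939
P = K * exp(-rT) * N(-d2) - S_0' * N(-d1) = 45.5300 * 0.96850658 * 0.55189939 - 44.38620934 * 0.43109216 = 5.2021

Answer: Price = 5.2021


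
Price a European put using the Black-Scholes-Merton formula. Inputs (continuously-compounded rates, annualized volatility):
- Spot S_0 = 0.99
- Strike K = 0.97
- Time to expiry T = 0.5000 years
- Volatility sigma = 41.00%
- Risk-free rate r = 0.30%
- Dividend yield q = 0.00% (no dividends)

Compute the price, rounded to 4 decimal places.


d1 = (ln(S/K) + (r - q + 0.5*sigma^2) * T) / (sigma * sqrt(T)) = 0.22052719
d2 = d1 - sigma * sqrt(T) = -0.06938659
exp(-rT) = 0.99850112; exp(-qT) = 1.00000000
P = K * exp(-rT) * N(-d2) - S_0 * exp(-qT) * N(-d1)
N(-d1) = 0.41273030; N(-d2) = 0.52765905
P = 0.9700 * 0.99850112 * 0.52765905 - 0.9900 * 1.00000000 * 0.41273030 = 0.1025

Answer: Price = 0.1025


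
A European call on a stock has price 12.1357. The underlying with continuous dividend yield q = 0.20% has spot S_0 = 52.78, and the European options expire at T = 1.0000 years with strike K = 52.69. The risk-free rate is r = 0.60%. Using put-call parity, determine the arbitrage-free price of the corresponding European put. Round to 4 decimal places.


Answer: Put price = 11.8360

Derivation:
Put-call parity: C - P = S_0 * exp(-qT) - K * exp(-rT).
S_0 * exp(-qT) = 52.7800 * 0.99800200 = 52.67454549
K * exp(-rT) = 52.6900 * 0.99401796 = 52.37480653
P = C - S*exp(-qT) + K*exp(-rT)
P = 12.1357 - 52.67454549 + 52.37480653 = 11.8360


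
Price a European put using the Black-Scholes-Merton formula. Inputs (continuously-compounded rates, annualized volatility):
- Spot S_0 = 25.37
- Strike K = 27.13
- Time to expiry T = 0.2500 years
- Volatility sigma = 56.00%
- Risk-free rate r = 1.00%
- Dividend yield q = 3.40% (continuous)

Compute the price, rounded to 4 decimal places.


Answer: Price = 3.9582

Derivation:
d1 = (ln(S/K) + (r - q + 0.5*sigma^2) * T) / (sigma * sqrt(T)) = -0.12097412
d2 = d1 - sigma * sqrt(T) = -0.40097412
exp(-rT) = 0.99750312; exp(-qT) = 0.99153602
P = K * exp(-rT) * N(-d2) - S_0 * exp(-qT) * N(-d1)
N(-d1) = 0.54814423; N(-d2) = 0.65578041
P = 27.1300 * 0.99750312 * 0.65578041 - 25.3700 * 0.99153602 * 0.54814423 = 3.9582


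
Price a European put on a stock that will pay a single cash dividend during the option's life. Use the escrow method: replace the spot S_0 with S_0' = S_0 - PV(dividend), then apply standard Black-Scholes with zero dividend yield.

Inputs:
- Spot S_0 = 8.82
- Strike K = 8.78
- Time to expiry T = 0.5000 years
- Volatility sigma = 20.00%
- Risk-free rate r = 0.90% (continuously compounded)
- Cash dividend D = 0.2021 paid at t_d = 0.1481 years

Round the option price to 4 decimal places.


Answer: Price = 0.5529

Derivation:
PV(D) = D * exp(-r * t_d) = 0.2021 * 0.99866799 = 0.20183080
S_0' = S_0 - PV(D) = 8.8200 - 0.20183080 = 8.61816920
d1 = (ln(S_0'/K) + (r + sigma^2/2)*T) / (sigma*sqrt(T)) = -0.02901779
d2 = d1 - sigma*sqrt(T) = -0.17043915
exp(-rT) = 0.99551011
N(-d1) = 0.51157480; N(-d2) = 0.56766761
P = K * exp(-rT) * N(-d2) - S_0' * N(-d1) = 8.7800 * 0.99551011 * 0.56766761 - 8.61816920 * 0.51157480 = 0.5529


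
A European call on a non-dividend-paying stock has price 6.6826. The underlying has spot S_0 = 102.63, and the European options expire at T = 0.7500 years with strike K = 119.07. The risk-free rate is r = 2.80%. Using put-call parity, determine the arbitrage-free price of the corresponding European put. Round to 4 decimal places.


Answer: Put price = 20.6482

Derivation:
Put-call parity: C - P = S_0 * exp(-qT) - K * exp(-rT).
S_0 * exp(-qT) = 102.6300 * 1.00000000 = 102.63000000
K * exp(-rT) = 119.0700 * 0.97921896 = 116.59560211
P = C - S*exp(-qT) + K*exp(-rT)
P = 6.6826 - 102.63000000 + 116.59560211 = 20.6482


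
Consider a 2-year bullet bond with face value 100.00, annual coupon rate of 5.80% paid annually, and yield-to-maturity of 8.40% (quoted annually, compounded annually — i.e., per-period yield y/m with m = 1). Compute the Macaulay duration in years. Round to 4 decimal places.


Coupon per period c = face * coupon_rate / m = 5.800000
Periods per year m = 1; per-period yield y/m = 0.084000
Number of cashflows N = 2
Cashflows (t years, CF_t, discount factor 1/(1+y/m)^(m*t), PV):
  t = 1.0000: CF_t = 5.800000, DF = 0.922509, PV = 5.350554
  t = 2.0000: CF_t = 105.800000, DF = 0.851023, PV = 90.038262
Price P = sum_t PV_t = 95.388816
Macaulay numerator sum_t t * PV_t:
  t * PV_t at t = 1.0000: 5.350554
  t * PV_t at t = 2.0000: 180.076524
Macaulay duration D = (sum_t t * PV_t) / P = 185.427078 / 95.388816 = 1.943908

Answer: Macaulay duration = 1.9439 years


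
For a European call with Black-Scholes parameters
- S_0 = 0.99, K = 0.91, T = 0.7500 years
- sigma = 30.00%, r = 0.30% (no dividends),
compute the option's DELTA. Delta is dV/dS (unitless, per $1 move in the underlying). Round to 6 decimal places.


Answer: Delta = 0.678276

Derivation:
d1 = 0.4628822784; d2 = 0.2030746573
phi(d1) = 0.3584132836; exp(-qT) = 1.0000000000; exp(-rT) = 0.9977525294
N(d1) = 0.6782756246
Delta = exp(-qT) * N(d1) = 1.0000000000 * 0.6782756246 = 0.678276


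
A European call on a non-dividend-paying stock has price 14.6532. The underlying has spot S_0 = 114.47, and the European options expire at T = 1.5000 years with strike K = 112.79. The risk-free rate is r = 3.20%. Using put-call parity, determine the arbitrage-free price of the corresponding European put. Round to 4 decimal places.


Put-call parity: C - P = S_0 * exp(-qT) - K * exp(-rT).
S_0 * exp(-qT) = 114.4700 * 1.00000000 = 114.47000000
K * exp(-rT) = 112.7900 * 0.95313379 = 107.50395984
P = C - S*exp(-qT) + K*exp(-rT)
P = 14.6532 - 114.47000000 + 107.50395984 = 7.6872

Answer: Put price = 7.6872


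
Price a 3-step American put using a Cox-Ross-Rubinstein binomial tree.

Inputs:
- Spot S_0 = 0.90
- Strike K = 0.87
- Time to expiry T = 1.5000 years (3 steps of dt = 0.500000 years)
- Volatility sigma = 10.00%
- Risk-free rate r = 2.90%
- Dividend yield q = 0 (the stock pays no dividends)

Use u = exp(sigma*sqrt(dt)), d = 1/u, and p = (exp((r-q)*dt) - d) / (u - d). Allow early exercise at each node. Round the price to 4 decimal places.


dt = T/N = 0.500000
u = exp(sigma*sqrt(dt)) = 1.073271; d = 1/u = 0.931731
p = (exp((r-q)*dt) - d) / (u - d) = 0.585521
Discount per step: exp(-r*dt) = 0.985605
Stock lattice S(k, i) with i counting down-moves:
  k=0: S(0,0) = 0.9000
  k=1: S(1,0) = 0.9659; S(1,1) = 0.8386
  k=2: S(2,0) = 1.0367; S(2,1) = 0.9000; S(2,2) = 0.7813
  k=3: S(3,0) = 1.1127; S(3,1) = 0.9659; S(3,2) = 0.8386; S(3,3) = 0.7280
Terminal payoffs V(N, i) = max(K - S_T, 0):
  V(3,0) = 0.000000; V(3,1) = 0.000000; V(3,2) = 0.031442; V(3,3) = 0.142028
Backward induction: V(k, i) = exp(-r*dt) * [p * V(k+1, i) + (1-p) * V(k+1, i+1)]; then take max(V_cont, immediate exercise) for American.
  V(2,0) = exp(-r*dt) * [p*0.000000 + (1-p)*0.000000] = 0.000000; exercise = 0.000000; V(2,0) = max -> 0.000000
  V(2,1) = exp(-r*dt) * [p*0.000000 + (1-p)*0.031442] = 0.012844; exercise = 0.000000; V(2,1) = max -> 0.012844
  V(2,2) = exp(-r*dt) * [p*0.031442 + (1-p)*0.142028] = 0.076165; exercise = 0.088689; V(2,2) = max -> 0.088689
  V(1,0) = exp(-r*dt) * [p*0.000000 + (1-p)*0.012844] = 0.005247; exercise = 0.000000; V(1,0) = max -> 0.005247
  V(1,1) = exp(-r*dt) * [p*0.012844 + (1-p)*0.088689] = 0.043643; exercise = 0.031442; V(1,1) = max -> 0.043643
  V(0,0) = exp(-r*dt) * [p*0.005247 + (1-p)*0.043643] = 0.020857; exercise = 0.000000; V(0,0) = max -> 0.020857

Answer: Price = V(0,0) = 0.0209


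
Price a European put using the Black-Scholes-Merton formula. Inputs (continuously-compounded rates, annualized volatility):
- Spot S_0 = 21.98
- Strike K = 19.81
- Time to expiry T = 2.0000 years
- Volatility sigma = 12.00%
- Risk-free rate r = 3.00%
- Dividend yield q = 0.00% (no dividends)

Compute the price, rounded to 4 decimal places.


Answer: Price = 0.3046

Derivation:
d1 = (ln(S/K) + (r - q + 0.5*sigma^2) * T) / (sigma * sqrt(T)) = 1.05091440
d2 = d1 - sigma * sqrt(T) = 0.88120878
exp(-rT) = 0.94176453; exp(-qT) = 1.00000000
P = K * exp(-rT) * N(-d2) - S_0 * exp(-qT) * N(-d1)
N(-d1) = 0.14664895; N(-d2) = 0.18910242
P = 19.8100 * 0.94176453 * 0.18910242 - 21.9800 * 1.00000000 * 0.14664895 = 0.3046


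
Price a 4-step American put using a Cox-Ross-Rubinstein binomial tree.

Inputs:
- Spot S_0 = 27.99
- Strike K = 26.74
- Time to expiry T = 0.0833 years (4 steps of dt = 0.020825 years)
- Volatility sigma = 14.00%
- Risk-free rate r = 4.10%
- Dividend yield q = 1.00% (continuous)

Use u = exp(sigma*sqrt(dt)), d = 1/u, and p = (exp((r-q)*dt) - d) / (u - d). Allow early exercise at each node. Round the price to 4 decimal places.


dt = T/N = 0.020825
u = exp(sigma*sqrt(dt)) = 1.020409; d = 1/u = 0.979999
p = (exp((r-q)*dt) - d) / (u - d) = 0.510930
Discount per step: exp(-r*dt) = 0.999147
Stock lattice S(k, i) with i counting down-moves:
  k=0: S(0,0) = 27.9900
  k=1: S(1,0) = 28.5612; S(1,1) = 27.4302
  k=2: S(2,0) = 29.1441; S(2,1) = 27.9900; S(2,2) = 26.8816
  k=3: S(3,0) = 29.7389; S(3,1) = 28.5612; S(3,2) = 27.4302; S(3,3) = 26.3439
  k=4: S(4,0) = 30.3459; S(4,1) = 29.1441; S(4,2) = 27.9900; S(4,3) = 26.8816; S(4,4) = 25.8170
Terminal payoffs V(N, i) = max(K - S_T, 0):
  V(4,0) = 0.000000; V(4,1) = 0.000000; V(4,2) = 0.000000; V(4,3) = 0.000000; V(4,4) = 0.922968
Backward induction: V(k, i) = exp(-r*dt) * [p * V(k+1, i) + (1-p) * V(k+1, i+1)]; then take max(V_cont, immediate exercise) for American.
  V(3,0) = exp(-r*dt) * [p*0.000000 + (1-p)*0.000000] = 0.000000; exercise = 0.000000; V(3,0) = max -> 0.000000
  V(3,1) = exp(-r*dt) * [p*0.000000 + (1-p)*0.000000] = 0.000000; exercise = 0.000000; V(3,1) = max -> 0.000000
  V(3,2) = exp(-r*dt) * [p*0.000000 + (1-p)*0.000000] = 0.000000; exercise = 0.000000; V(3,2) = max -> 0.000000
  V(3,3) = exp(-r*dt) * [p*0.000000 + (1-p)*0.922968] = 0.451010; exercise = 0.396076; V(3,3) = max -> 0.451010
  V(2,0) = exp(-r*dt) * [p*0.000000 + (1-p)*0.000000] = 0.000000; exercise = 0.000000; V(2,0) = max -> 0.000000
  V(2,1) = exp(-r*dt) * [p*0.000000 + (1-p)*0.000000] = 0.000000; exercise = 0.000000; V(2,1) = max -> 0.000000
  V(2,2) = exp(-r*dt) * [p*0.000000 + (1-p)*0.451010] = 0.220387; exercise = 0.000000; V(2,2) = max -> 0.220387
  V(1,0) = exp(-r*dt) * [p*0.000000 + (1-p)*0.000000] = 0.000000; exercise = 0.000000; V(1,0) = max -> 0.000000
  V(1,1) = exp(-r*dt) * [p*0.000000 + (1-p)*0.220387] = 0.107693; exercise = 0.000000; V(1,1) = max -> 0.107693
  V(0,0) = exp(-r*dt) * [p*0.000000 + (1-p)*0.107693] = 0.052624; exercise = 0.000000; V(0,0) = max -> 0.052624

Answer: Price = V(0,0) = 0.0526


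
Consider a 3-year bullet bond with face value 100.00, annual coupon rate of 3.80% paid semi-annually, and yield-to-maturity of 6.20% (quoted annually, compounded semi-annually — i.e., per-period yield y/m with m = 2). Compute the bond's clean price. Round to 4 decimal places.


Coupon per period c = face * coupon_rate / m = 1.900000
Periods per year m = 2; per-period yield y/m = 0.031000
Number of cashflows N = 6
Cashflows (t years, CF_t, discount factor 1/(1+y/m)^(m*t), PV):
  t = 0.5000: CF_t = 1.900000, DF = 0.969932, PV = 1.842871
  t = 1.0000: CF_t = 1.900000, DF = 0.940768, PV = 1.787460
  t = 1.5000: CF_t = 1.900000, DF = 0.912481, PV = 1.733715
  t = 2.0000: CF_t = 1.900000, DF = 0.885045, PV = 1.681585
  t = 2.5000: CF_t = 1.900000, DF = 0.858434, PV = 1.631024
  t = 3.0000: CF_t = 101.900000, DF = 0.832622, PV = 84.844206
Price P = sum_t PV_t = 93.520861

Answer: Price = 93.5209


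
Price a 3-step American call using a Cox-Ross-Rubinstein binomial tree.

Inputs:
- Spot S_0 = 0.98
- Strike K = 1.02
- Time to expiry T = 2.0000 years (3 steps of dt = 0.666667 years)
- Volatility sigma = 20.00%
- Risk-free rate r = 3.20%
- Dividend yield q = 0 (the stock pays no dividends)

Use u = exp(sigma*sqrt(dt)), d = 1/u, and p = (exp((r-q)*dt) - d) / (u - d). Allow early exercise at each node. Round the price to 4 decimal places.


Answer: Price = V(0,0) = 0.1280

Derivation:
dt = T/N = 0.666667
u = exp(sigma*sqrt(dt)) = 1.177389; d = 1/u = 0.849337
p = (exp((r-q)*dt) - d) / (u - d) = 0.524995
Discount per step: exp(-r*dt) = 0.978893
Stock lattice S(k, i) with i counting down-moves:
  k=0: S(0,0) = 0.9800
  k=1: S(1,0) = 1.1538; S(1,1) = 0.8324
  k=2: S(2,0) = 1.3585; S(2,1) = 0.9800; S(2,2) = 0.7069
  k=3: S(3,0) = 1.5995; S(3,1) = 1.1538; S(3,2) = 0.8324; S(3,3) = 0.6004
Terminal payoffs V(N, i) = max(S_T - K, 0):
  V(3,0) = 0.579507; V(3,1) = 0.133841; V(3,2) = 0.000000; V(3,3) = 0.000000
Backward induction: V(k, i) = exp(-r*dt) * [p * V(k+1, i) + (1-p) * V(k+1, i+1)]; then take max(V_cont, immediate exercise) for American.
  V(2,0) = exp(-r*dt) * [p*0.579507 + (1-p)*0.133841] = 0.360050; exercise = 0.338520; V(2,0) = max -> 0.360050
  V(2,1) = exp(-r*dt) * [p*0.133841 + (1-p)*0.000000] = 0.068783; exercise = 0.000000; V(2,1) = max -> 0.068783
  V(2,2) = exp(-r*dt) * [p*0.000000 + (1-p)*0.000000] = 0.000000; exercise = 0.000000; V(2,2) = max -> 0.000000
  V(1,0) = exp(-r*dt) * [p*0.360050 + (1-p)*0.068783] = 0.217017; exercise = 0.133841; V(1,0) = max -> 0.217017
  V(1,1) = exp(-r*dt) * [p*0.068783 + (1-p)*0.000000] = 0.035348; exercise = 0.000000; V(1,1) = max -> 0.035348
  V(0,0) = exp(-r*dt) * [p*0.217017 + (1-p)*0.035348] = 0.127964; exercise = 0.000000; V(0,0) = max -> 0.127964


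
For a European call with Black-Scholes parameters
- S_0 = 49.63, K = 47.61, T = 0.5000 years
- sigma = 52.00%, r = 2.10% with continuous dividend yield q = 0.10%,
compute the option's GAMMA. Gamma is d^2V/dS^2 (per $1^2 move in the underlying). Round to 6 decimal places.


Answer: Gamma = 0.020733

Derivation:
d1 = 0.3240525323; d2 = -0.0436429939
phi(d1) = 0.3785362057; exp(-qT) = 0.9995001250; exp(-rT) = 0.9895549326
Gamma = exp(-qT) * phi(d1) / (S * sigma * sqrt(T)) = 0.9995001250 * 0.3785362057 / (49.6300 * 0.5200 * 0.7071067812) = 0.020733


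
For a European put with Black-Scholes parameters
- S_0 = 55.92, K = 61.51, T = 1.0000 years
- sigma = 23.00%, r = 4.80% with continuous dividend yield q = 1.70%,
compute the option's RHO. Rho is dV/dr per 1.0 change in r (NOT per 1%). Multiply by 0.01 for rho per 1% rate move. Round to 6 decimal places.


Answer: Rho = -38.306012

Derivation:
d1 = -0.1644681100; d2 = -0.3944681100
phi(d1) = 0.3935829579; exp(-qT) = 0.9831436846; exp(-rT) = 0.9531337871
N(-d2) = 0.6533822665
Rho = -K*T*exp(-rT)*N(-d2) = -61.5100 * 1.0000 * 0.9531337871 * 0.6533822665 = -38.306012


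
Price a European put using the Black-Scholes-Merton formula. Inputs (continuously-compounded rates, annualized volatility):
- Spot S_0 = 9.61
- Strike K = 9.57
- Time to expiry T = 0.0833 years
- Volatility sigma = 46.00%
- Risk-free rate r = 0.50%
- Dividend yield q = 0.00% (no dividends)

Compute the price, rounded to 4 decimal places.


d1 = (ln(S/K) + (r - q + 0.5*sigma^2) * T) / (sigma * sqrt(T)) = 0.10093593
d2 = d1 - sigma * sqrt(T) = -0.03182807
exp(-rT) = 0.99958359; exp(-qT) = 1.00000000
P = K * exp(-rT) * N(-d2) - S_0 * exp(-qT) * N(-d1)
N(-d1) = 0.45980066; N(-d2) = 0.51269542
P = 9.5700 * 0.99958359 * 0.51269542 - 9.6100 * 1.00000000 * 0.45980066 = 0.4858

Answer: Price = 0.4858


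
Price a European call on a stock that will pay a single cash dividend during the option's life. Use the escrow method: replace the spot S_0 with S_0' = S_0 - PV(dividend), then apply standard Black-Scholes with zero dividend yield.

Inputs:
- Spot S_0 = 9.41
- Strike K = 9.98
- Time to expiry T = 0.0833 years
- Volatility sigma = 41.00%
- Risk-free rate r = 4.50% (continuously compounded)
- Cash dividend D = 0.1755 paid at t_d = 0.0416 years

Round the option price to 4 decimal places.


PV(D) = D * exp(-r * t_d) = 0.1755 * 0.99812975 = 0.17517177
S_0' = S_0 - PV(D) = 9.4100 - 0.17517177 = 9.23482823
d1 = (ln(S_0'/K) + (r + sigma^2/2)*T) / (sigma*sqrt(T)) = -0.56494078
d2 = d1 - sigma*sqrt(T) = -0.68327391
exp(-rT) = 0.99625852
N(d1) = 0.28605702; N(d2) = 0.24721689
C = S_0' * N(d1) - K * exp(-rT) * N(d2) = 9.23482823 * 0.28605702 - 9.9800 * 0.99625852 * 0.24721689 = 0.1837

Answer: Price = 0.1837
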